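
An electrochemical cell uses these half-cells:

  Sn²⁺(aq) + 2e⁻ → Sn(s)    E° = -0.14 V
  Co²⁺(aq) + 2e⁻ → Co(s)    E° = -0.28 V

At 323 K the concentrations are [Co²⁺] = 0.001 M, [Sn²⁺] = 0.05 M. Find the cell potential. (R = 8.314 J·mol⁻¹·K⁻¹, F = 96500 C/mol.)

0.194 V

The Sn²⁺/Sn couple has the higher reduction potential and acts as the cathode, so E°_cell = -0.14 − (-0.28) = 0.14 V.
Balancing electrons gives n = 2; the reaction quotient is Q = [Co²⁺]/[Sn²⁺] = 0.0200.
E = E° − (RT/nF) ln Q = 0.14 − (8.314×323)/(2×96500) × (-3.912) = 0.140 + 0.054 = 0.194 V.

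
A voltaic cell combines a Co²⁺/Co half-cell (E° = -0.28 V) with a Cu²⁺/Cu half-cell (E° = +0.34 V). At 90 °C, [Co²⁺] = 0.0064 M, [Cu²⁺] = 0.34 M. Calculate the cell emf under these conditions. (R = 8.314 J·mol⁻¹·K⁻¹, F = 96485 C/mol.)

0.682 V

The Cu²⁺/Cu couple has the higher reduction potential and acts as the cathode, so E°_cell = +0.34 − (-0.28) = 0.62 V.
Balancing electrons gives n = 2; the reaction quotient is Q = [Co²⁺]/[Cu²⁺] = 0.0188.
E = E° − (RT/nF) ln Q = 0.62 − (8.314×363)/(2×96485) × (-3.973) = 0.620 + 0.062 = 0.682 V.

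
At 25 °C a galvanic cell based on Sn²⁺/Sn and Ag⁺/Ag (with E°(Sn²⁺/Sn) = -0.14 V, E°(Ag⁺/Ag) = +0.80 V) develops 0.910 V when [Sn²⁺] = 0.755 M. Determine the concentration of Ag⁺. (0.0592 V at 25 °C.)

0.27 M

From the Nernst equation, log Q = n(E° − E)/0.0592 = 2(0.94 − 0.910)/0.0592 = 1.014, so Q = 10.3.
With Q = [Sn²⁺]/[Ag⁺]^2 and the known concentrations, [Ag⁺]^2 in the denominator gives [Ag⁺] = 0.27 M.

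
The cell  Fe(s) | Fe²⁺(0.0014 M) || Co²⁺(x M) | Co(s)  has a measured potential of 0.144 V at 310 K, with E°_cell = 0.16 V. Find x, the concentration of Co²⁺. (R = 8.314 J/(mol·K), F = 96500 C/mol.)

From the Nernst equation, ln Q = nF(E° − E)/RT = 2×96500×(0.16 − 0.144)/(8.314×310) = 1.198, so Q = 3.31.
With Q = [Fe²⁺]/[Co²⁺] and the known concentrations, [Co²⁺] in the denominator gives [Co²⁺] = 4.2 × 10^-4 M.

4.2 × 10^-4 M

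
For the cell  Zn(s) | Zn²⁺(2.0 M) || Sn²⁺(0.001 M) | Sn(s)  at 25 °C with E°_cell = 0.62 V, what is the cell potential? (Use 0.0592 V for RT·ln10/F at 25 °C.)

Balancing electrons gives n = 2; the reaction quotient is Q = [Zn²⁺]/[Sn²⁺] = 2000.
At 25 °C, E = E° − (0.0592/n) log Q = 0.62 − (0.0592/2)(3.301) = 0.620 − 0.098 = 0.522 V.

0.522 V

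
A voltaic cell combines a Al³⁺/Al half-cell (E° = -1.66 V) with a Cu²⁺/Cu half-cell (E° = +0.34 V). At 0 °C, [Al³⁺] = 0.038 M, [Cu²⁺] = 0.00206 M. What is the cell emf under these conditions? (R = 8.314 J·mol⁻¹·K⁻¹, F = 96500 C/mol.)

The Cu²⁺/Cu couple has the higher reduction potential and acts as the cathode, so E°_cell = +0.34 − (-1.66) = 2.00 V.
Balancing electrons gives n = 6; the reaction quotient is Q = [Al³⁺]^2/[Cu²⁺]^3 = 1.65 × 10^5.
E = E° − (RT/nF) ln Q = 2.00 − (8.314×273)/(6×96500) × (12.015) = 2.000 − 0.047 = 1.953 V.

1.95 V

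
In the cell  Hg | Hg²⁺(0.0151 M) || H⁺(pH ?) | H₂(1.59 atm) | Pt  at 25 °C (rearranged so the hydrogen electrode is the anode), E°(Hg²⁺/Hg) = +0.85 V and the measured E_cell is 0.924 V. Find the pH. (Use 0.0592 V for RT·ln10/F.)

E°_cell = 0.85 V and n = 2.
log Q = n(E° − E)/0.0592 = 2×(0.85 − 0.924)/0.0592 = -2.500.
With Q = [H⁺]^2 / ([Hg²⁺]·P(H₂)), solving for [H⁺] gives log[H⁺] = -2.060, so pH = 2.06.

pH = 2.06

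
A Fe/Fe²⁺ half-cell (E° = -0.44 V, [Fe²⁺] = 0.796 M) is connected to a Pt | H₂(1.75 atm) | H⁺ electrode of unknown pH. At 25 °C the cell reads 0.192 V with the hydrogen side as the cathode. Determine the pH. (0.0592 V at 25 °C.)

pH = 4.12

E°_cell = 0.44 V and n = 2.
log Q = n(E° − E)/0.0592 = 2×(0.44 − 0.192)/0.0592 = 8.378.
With Q = [Fe²⁺]·P(H₂) / [H⁺]^2, solving for [H⁺] gives log[H⁺] = -4.117, so pH = 4.12.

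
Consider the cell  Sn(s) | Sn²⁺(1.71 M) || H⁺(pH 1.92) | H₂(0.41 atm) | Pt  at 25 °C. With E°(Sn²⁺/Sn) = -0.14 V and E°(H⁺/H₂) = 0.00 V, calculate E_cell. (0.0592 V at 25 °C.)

0.031 V

The hydrogen couple is the cathode, so E°_cell = 0.14 V; n = 2.
[H⁺] = 10^(−1.92) = 0.012 M, and Q = [Sn²⁺]·P(H₂) / [H⁺]^2 = 4850.
E = E° − (0.0592/2) log Q = 0.14 − (0.0592/2)(3.686) = 0.031 V.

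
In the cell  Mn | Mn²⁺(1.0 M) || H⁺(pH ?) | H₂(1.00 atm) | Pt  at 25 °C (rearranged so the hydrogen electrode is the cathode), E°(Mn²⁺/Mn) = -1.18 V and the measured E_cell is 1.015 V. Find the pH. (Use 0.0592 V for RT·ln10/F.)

E°_cell = 1.18 V and n = 2.
log Q = n(E° − E)/0.0592 = 2×(1.18 − 1.015)/0.0592 = 5.574.
With Q = [Mn²⁺]·P(H₂) / [H⁺]^2, solving for [H⁺] gives log[H⁺] = -2.787, so pH = 2.79.

pH = 2.79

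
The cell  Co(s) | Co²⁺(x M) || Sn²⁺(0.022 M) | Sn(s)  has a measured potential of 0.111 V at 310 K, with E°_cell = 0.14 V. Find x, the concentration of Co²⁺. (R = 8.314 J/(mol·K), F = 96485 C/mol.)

From the Nernst equation, ln Q = nF(E° − E)/RT = 2×96485×(0.14 − 0.111)/(8.314×310) = 2.171, so Q = 8.77.
With Q = [Co²⁺]/[Sn²⁺] and the known concentrations, [Co²⁺] in the numerator gives [Co²⁺] = 0.19 M.

0.19 M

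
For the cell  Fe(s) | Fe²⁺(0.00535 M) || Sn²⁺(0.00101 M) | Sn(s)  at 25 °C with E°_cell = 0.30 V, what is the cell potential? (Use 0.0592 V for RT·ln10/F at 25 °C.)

0.279 V

Balancing electrons gives n = 2; the reaction quotient is Q = [Fe²⁺]/[Sn²⁺] = 5.30.
At 25 °C, E = E° − (0.0592/n) log Q = 0.30 − (0.0592/2)(0.724) = 0.300 − 0.021 = 0.279 V.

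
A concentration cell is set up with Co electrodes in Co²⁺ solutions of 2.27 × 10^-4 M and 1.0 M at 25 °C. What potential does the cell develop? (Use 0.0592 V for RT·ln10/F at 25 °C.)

0.11 V

Both half-cells are Co²⁺/Co, so E°_cell = 0. The concentrated side is the cathode; the cell reaction moves Co²⁺ from high to low concentration with n = 2.
Q = [Co²⁺]_dilute/[Co²⁺]_conc = 2.27 × 10^-4/1.0 = 2.27 × 10^-4.
E = 0 − (0.0592/2) log Q = −(0.0592/2)(-3.644) = 0.1079 V.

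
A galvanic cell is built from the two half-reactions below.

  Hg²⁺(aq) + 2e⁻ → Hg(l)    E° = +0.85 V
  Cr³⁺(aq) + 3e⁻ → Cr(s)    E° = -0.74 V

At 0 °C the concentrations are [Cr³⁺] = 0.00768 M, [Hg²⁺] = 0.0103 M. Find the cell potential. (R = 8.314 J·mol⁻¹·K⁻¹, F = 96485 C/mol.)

1.57 V

The Hg²⁺/Hg couple has the higher reduction potential and acts as the cathode, so E°_cell = +0.85 − (-0.74) = 1.59 V.
Balancing electrons gives n = 6; the reaction quotient is Q = [Cr³⁺]^2/[Hg²⁺]^3 = 54.0.
E = E° − (RT/nF) ln Q = 1.59 − (8.314×273)/(6×96485) × (3.989) = 1.590 − 0.016 = 1.574 V.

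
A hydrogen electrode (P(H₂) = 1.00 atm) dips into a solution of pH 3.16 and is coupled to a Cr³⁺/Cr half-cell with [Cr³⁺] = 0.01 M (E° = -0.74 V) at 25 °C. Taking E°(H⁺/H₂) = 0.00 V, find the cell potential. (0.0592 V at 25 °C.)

0.59 V

The hydrogen couple is the cathode, so E°_cell = 0.74 V; n = 6.
[H⁺] = 10^(−3.16) = 6.9 × 10^-4 M, and Q = [Cr³⁺]^2·P(H₂)^3 / [H⁺]^6 = 9.12 × 10^14.
E = E° − (0.0592/6) log Q = 0.74 − (0.0592/6)(14.960) = 0.592 V.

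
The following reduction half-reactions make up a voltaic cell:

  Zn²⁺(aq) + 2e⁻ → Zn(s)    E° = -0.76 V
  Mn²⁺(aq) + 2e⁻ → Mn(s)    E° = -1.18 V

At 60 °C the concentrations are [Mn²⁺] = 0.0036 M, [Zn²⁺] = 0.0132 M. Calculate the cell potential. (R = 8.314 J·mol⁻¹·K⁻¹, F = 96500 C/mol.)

The Zn²⁺/Zn couple has the higher reduction potential and acts as the cathode, so E°_cell = -0.76 − (-1.18) = 0.42 V.
Balancing electrons gives n = 2; the reaction quotient is Q = [Mn²⁺]/[Zn²⁺] = 0.273.
E = E° − (RT/nF) ln Q = 0.42 − (8.314×333)/(2×96500) × (-1.299) = 0.420 + 0.019 = 0.439 V.

0.439 V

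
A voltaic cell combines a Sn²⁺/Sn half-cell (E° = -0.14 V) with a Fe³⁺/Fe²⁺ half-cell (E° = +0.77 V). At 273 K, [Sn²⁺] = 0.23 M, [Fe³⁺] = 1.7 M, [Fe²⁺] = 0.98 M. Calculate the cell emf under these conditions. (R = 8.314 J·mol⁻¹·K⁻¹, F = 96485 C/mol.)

The Fe³⁺/Fe²⁺ couple has the higher reduction potential and acts as the cathode, so E°_cell = +0.77 − (-0.14) = 0.91 V.
Balancing electrons gives n = 2; the reaction quotient is Q = [Sn²⁺]·[Fe²⁺]^2/[Fe³⁺]^2 = 0.0764.
E = E° − (RT/nF) ln Q = 0.91 − (8.314×273)/(2×96485) × (-2.571) = 0.910 + 0.030 = 0.940 V.

0.940 V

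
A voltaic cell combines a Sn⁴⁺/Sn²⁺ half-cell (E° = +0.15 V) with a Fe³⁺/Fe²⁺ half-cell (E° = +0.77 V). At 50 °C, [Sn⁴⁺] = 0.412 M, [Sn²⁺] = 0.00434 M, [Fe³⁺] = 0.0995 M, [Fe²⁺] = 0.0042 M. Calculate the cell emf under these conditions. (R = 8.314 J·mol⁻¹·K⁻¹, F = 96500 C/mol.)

0.645 V

The Fe³⁺/Fe²⁺ couple has the higher reduction potential and acts as the cathode, so E°_cell = +0.77 − (+0.15) = 0.62 V.
Balancing electrons gives n = 2; the reaction quotient is Q = [Sn⁴⁺]·[Fe²⁺]^2/([Sn²⁺]·[Fe³⁺]^2) = 0.169.
E = E° − (RT/nF) ln Q = 0.62 − (8.314×323)/(2×96500) × (-1.777) = 0.620 + 0.025 = 0.645 V.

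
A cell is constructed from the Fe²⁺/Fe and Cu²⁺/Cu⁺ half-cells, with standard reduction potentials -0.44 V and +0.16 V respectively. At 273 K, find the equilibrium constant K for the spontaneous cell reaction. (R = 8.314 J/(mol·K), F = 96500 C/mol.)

1.4 × 10^22

E°_cell = +0.16 − (-0.44) = 0.60 V, with n = 2 electrons transferred.
At equilibrium E = 0, so the Nernst equation gives ln K = nFE°/RT = (2)(96500)(0.60)/((8.314)(273)) = 51.02.
K = e^51.02 = 1.4 × 10^22.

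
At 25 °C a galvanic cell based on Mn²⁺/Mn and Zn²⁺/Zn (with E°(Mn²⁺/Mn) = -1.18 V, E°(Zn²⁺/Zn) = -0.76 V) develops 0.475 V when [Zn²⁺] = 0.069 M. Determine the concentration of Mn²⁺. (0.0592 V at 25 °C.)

From the Nernst equation, log Q = n(E° − E)/0.0592 = 2(0.42 − 0.475)/0.0592 = -1.858, so Q = 0.0139.
With Q = [Mn²⁺]/[Zn²⁺] and the known concentrations, [Mn²⁺] in the numerator gives [Mn²⁺] = 9.6 × 10^-4 M.

9.6 × 10^-4 M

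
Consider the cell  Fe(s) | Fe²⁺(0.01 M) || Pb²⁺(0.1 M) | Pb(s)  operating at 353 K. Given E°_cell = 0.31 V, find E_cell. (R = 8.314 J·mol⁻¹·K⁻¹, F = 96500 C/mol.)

Balancing electrons gives n = 2; the reaction quotient is Q = [Fe²⁺]/[Pb²⁺] = 0.100.
E = E° − (RT/nF) ln Q = 0.31 − (8.314×353)/(2×96500) × (-2.303) = 0.310 + 0.035 = 0.345 V.

0.345 V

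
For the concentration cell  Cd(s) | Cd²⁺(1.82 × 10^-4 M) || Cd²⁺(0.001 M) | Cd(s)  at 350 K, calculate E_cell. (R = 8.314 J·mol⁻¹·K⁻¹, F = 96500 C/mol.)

0.026 V

Both half-cells are Cd²⁺/Cd, so E°_cell = 0. The concentrated side is the cathode; the cell reaction moves Cd²⁺ from high to low concentration with n = 2.
Q = [Cd²⁺]_dilute/[Cd²⁺]_conc = 1.82 × 10^-4/0.001 = 0.182.
E = 0 − (RT/nF) ln Q = −((8.314×350)/(2×96500))(-1.704) = 0.0257 V.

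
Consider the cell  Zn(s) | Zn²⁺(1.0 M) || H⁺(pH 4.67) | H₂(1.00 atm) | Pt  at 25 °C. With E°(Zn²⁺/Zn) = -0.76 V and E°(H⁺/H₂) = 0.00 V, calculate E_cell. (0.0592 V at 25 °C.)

The hydrogen couple is the cathode, so E°_cell = 0.76 V; n = 2.
[H⁺] = 10^(−4.67) = 2.1 × 10^-5 M, and Q = [Zn²⁺]·P(H₂) / [H⁺]^2 = 2.19 × 10^9.
E = E° − (0.0592/2) log Q = 0.76 − (0.0592/2)(9.340) = 0.484 V.

0.48 V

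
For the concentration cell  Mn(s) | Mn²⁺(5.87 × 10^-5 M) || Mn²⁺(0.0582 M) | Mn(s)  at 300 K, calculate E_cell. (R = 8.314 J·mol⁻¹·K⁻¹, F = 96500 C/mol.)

Both half-cells are Mn²⁺/Mn, so E°_cell = 0. The concentrated side is the cathode; the cell reaction moves Mn²⁺ from high to low concentration with n = 2.
Q = [Mn²⁺]_dilute/[Mn²⁺]_conc = 5.87 × 10^-5/0.0582 = 0.00101.
E = 0 − (RT/nF) ln Q = −((8.314×300)/(2×96500))(-6.899) = 0.0892 V.

0.089 V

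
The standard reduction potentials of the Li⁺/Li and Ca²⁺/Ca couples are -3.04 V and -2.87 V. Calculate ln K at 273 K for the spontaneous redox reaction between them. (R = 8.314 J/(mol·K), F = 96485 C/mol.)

E°_cell = -2.87 − (-3.04) = 0.17 V, with n = 2 electrons transferred.
At equilibrium E = 0, so the Nernst equation gives ln K = nFE°/RT = (2)(96485)(0.17)/((8.314)(273)) = 14.45.

ln K = 14.5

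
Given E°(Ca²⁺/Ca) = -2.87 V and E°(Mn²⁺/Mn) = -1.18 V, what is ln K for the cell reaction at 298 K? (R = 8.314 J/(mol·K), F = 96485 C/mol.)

ln K = 131.6

E°_cell = -1.18 − (-2.87) = 1.69 V, with n = 2 electrons transferred.
At equilibrium E = 0, so the Nernst equation gives ln K = nFE°/RT = (2)(96485)(1.69)/((8.314)(298)) = 131.63.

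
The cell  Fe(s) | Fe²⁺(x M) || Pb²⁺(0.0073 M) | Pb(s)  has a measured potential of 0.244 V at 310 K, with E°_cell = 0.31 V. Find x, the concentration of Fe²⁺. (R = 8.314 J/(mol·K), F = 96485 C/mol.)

From the Nernst equation, ln Q = nF(E° − E)/RT = 2×96485×(0.31 − 0.244)/(8.314×310) = 4.942, so Q = 140.
With Q = [Fe²⁺]/[Pb²⁺] and the known concentrations, [Fe²⁺] in the numerator gives [Fe²⁺] = 1.0 M.

1.0 M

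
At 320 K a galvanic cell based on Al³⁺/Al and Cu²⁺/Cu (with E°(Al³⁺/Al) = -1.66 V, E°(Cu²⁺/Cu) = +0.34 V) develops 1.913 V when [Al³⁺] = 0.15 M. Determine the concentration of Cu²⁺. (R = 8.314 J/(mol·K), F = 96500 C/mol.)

5.1 × 10^-4 M

From the Nernst equation, ln Q = nF(E° − E)/RT = 6×96500×(2.00 − 1.913)/(8.314×320) = 18.934, so Q = 1.67 × 10^8.
With Q = [Al³⁺]^2/[Cu²⁺]^3 and the known concentrations, [Cu²⁺]^3 in the denominator gives [Cu²⁺] = 5.1 × 10^-4 M.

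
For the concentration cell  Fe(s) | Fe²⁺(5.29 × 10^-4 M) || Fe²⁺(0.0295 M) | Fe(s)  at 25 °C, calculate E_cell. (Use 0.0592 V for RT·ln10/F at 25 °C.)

Both half-cells are Fe²⁺/Fe, so E°_cell = 0. The concentrated side is the cathode; the cell reaction moves Fe²⁺ from high to low concentration with n = 2.
Q = [Fe²⁺]_dilute/[Fe²⁺]_conc = 5.29 × 10^-4/0.0295 = 0.0179.
E = 0 − (0.0592/2) log Q = −(0.0592/2)(-1.746) = 0.0517 V.

0.052 V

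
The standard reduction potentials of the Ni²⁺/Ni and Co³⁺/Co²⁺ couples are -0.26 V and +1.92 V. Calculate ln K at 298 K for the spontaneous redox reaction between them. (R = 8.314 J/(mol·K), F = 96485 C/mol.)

E°_cell = +1.92 − (-0.26) = 2.18 V, with n = 2 electrons transferred.
At equilibrium E = 0, so the Nernst equation gives ln K = nFE°/RT = (2)(96485)(2.18)/((8.314)(298)) = 169.79.

ln K = 169.8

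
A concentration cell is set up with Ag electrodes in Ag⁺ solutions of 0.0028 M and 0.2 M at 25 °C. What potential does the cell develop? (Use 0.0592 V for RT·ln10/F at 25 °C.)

Both half-cells are Ag⁺/Ag, so E°_cell = 0. The concentrated side is the cathode; the cell reaction moves Ag⁺ from high to low concentration with n = 1.
Q = [Ag⁺]_dilute/[Ag⁺]_conc = 0.0028/0.2 = 0.0140.
E = 0 − (0.0592/1) log Q = −(0.0592/1)(-1.854) = 0.1098 V.

0.11 V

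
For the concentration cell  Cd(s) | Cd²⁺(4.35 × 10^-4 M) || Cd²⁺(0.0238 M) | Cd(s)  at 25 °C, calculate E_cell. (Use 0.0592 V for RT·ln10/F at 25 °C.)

Both half-cells are Cd²⁺/Cd, so E°_cell = 0. The concentrated side is the cathode; the cell reaction moves Cd²⁺ from high to low concentration with n = 2.
Q = [Cd²⁺]_dilute/[Cd²⁺]_conc = 4.35 × 10^-4/0.0238 = 0.0183.
E = 0 − (0.0592/2) log Q = −(0.0592/2)(-1.738) = 0.0514 V.

0.051 V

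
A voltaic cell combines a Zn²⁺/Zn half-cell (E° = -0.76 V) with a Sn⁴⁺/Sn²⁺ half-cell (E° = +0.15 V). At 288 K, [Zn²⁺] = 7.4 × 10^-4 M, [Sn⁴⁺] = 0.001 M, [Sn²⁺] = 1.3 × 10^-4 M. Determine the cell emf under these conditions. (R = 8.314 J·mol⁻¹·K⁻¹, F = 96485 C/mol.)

The Sn⁴⁺/Sn²⁺ couple has the higher reduction potential and acts as the cathode, so E°_cell = +0.15 − (-0.76) = 0.91 V.
Balancing electrons gives n = 2; the reaction quotient is Q = [Zn²⁺]·[Sn²⁺]/[Sn⁴⁺] = 9.62 × 10^-5.
E = E° − (RT/nF) ln Q = 0.91 − (8.314×288)/(2×96485) × (-9.249) = 0.910 + 0.115 = 1.025 V.

1.02 V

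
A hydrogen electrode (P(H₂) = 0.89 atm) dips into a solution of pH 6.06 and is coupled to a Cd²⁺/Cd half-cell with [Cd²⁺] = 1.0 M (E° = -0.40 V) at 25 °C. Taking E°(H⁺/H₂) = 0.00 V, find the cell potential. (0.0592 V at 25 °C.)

0.043 V

The hydrogen couple is the cathode, so E°_cell = 0.40 V; n = 2.
[H⁺] = 10^(−6.06) = 8.7 × 10^-7 M, and Q = [Cd²⁺]·P(H₂) / [H⁺]^2 = 1.17 × 10^12.
E = E° − (0.0592/2) log Q = 0.40 − (0.0592/2)(12.069) = 0.043 V.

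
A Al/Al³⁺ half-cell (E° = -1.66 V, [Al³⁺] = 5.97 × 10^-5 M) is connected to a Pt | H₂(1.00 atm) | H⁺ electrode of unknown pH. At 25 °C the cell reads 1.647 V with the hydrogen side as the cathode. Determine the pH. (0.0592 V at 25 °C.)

pH = 1.63

E°_cell = 1.66 V and n = 6.
log Q = n(E° − E)/0.0592 = 6×(1.66 − 1.647)/0.0592 = 1.318.
With Q = [Al³⁺]^2·P(H₂)^3 / [H⁺]^6, solving for [H⁺] gives log[H⁺] = -1.628, so pH = 1.63.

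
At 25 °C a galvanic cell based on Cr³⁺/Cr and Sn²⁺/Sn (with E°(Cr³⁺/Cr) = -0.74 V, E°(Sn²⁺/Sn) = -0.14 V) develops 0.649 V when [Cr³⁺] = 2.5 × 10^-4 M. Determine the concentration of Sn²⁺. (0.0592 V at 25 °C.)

0.18 M

From the Nernst equation, log Q = n(E° − E)/0.0592 = 6(0.60 − 0.649)/0.0592 = -4.966, so Q = 1.08 × 10^-5.
With Q = [Cr³⁺]^2/[Sn²⁺]^3 and the known concentrations, [Sn²⁺]^3 in the denominator gives [Sn²⁺] = 0.18 M.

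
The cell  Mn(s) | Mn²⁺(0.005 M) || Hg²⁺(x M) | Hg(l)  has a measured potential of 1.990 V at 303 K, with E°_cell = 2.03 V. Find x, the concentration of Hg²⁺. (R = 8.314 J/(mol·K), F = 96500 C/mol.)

2.3 × 10^-4 M

From the Nernst equation, ln Q = nF(E° − E)/RT = 2×96500×(2.03 − 1.990)/(8.314×303) = 3.065, so Q = 21.4.
With Q = [Mn²⁺]/[Hg²⁺] and the known concentrations, [Hg²⁺] in the denominator gives [Hg²⁺] = 2.3 × 10^-4 M.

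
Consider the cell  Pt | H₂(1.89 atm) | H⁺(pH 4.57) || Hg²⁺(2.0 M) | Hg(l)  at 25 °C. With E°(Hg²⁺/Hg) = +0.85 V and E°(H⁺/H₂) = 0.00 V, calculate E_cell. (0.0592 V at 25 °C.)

1.14 V

The Hg²⁺/Hg couple is the cathode, so E°_cell = 0.85 V; n = 2.
[H⁺] = 10^(−4.57) = 2.7 × 10^-5 M, and Q = [H⁺]^2 / ([Hg²⁺]·P(H₂)) = 1.92 × 10^-10.
E = E° − (0.0592/2) log Q = 0.85 − (0.0592/2)(-9.717) = 1.138 V.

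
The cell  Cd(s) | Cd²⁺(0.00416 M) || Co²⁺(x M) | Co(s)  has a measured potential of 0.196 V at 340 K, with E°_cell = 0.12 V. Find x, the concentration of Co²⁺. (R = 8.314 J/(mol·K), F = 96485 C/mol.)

0.75 M

From the Nernst equation, ln Q = nF(E° − E)/RT = 2×96485×(0.12 − 0.196)/(8.314×340) = -5.188, so Q = 0.00558.
With Q = [Cd²⁺]/[Co²⁺] and the known concentrations, [Co²⁺] in the denominator gives [Co²⁺] = 0.75 M.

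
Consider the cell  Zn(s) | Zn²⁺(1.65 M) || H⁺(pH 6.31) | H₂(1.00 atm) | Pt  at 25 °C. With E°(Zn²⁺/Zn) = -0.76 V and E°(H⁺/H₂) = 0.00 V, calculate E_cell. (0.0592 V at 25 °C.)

0.38 V

The hydrogen couple is the cathode, so E°_cell = 0.76 V; n = 2.
[H⁺] = 10^(−6.31) = 4.9 × 10^-7 M, and Q = [Zn²⁺]·P(H₂) / [H⁺]^2 = 6.88 × 10^12.
E = E° − (0.0592/2) log Q = 0.76 − (0.0592/2)(12.837) = 0.380 V.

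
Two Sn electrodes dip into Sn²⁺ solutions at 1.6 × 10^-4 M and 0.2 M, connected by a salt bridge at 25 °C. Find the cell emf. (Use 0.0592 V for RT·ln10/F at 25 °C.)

Both half-cells are Sn²⁺/Sn, so E°_cell = 0. The concentrated side is the cathode; the cell reaction moves Sn²⁺ from high to low concentration with n = 2.
Q = [Sn²⁺]_dilute/[Sn²⁺]_conc = 1.6 × 10^-4/0.2 = 8 × 10^-4.
E = 0 − (0.0592/2) log Q = −(0.0592/2)(-3.097) = 0.0917 V.

0.092 V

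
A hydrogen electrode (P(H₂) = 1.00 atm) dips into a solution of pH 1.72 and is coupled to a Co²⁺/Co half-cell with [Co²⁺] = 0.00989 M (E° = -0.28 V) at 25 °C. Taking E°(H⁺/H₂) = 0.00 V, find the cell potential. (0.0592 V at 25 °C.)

0.24 V

The hydrogen couple is the cathode, so E°_cell = 0.28 V; n = 2.
[H⁺] = 10^(−1.72) = 0.019 M, and Q = [Co²⁺]·P(H₂) / [H⁺]^2 = 27.2.
E = E° − (0.0592/2) log Q = 0.28 − (0.0592/2)(1.435) = 0.238 V.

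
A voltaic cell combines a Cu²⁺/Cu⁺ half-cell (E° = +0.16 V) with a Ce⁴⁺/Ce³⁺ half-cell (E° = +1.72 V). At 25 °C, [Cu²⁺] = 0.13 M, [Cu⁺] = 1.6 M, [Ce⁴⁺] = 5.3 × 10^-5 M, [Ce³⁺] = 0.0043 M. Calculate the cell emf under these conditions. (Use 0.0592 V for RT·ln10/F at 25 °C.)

1.51 V

The Ce⁴⁺/Ce³⁺ couple has the higher reduction potential and acts as the cathode, so E°_cell = +1.72 − (+0.16) = 1.56 V.
Balancing electrons gives n = 1; the reaction quotient is Q = [Cu²⁺]·[Ce³⁺]/([Cu⁺]·[Ce⁴⁺]) = 6.59.
At 25 °C, E = E° − (0.0592/n) log Q = 1.56 − (0.0592/1)(0.819) = 1.560 − 0.048 = 1.512 V.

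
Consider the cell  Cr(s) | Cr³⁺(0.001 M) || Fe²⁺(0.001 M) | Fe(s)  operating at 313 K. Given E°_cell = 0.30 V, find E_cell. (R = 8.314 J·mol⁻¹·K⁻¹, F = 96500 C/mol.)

0.269 V

Balancing electrons gives n = 6; the reaction quotient is Q = [Cr³⁺]^2/[Fe²⁺]^3 = 1000.
E = E° − (RT/nF) ln Q = 0.30 − (8.314×313)/(6×96500) × (6.908) = 0.300 − 0.031 = 0.269 V.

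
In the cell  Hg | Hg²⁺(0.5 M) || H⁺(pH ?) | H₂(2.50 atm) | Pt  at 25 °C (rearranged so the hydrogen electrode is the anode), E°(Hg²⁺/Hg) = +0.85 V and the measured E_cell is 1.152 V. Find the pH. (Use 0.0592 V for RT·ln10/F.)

E°_cell = 0.85 V and n = 2.
log Q = n(E° − E)/0.0592 = 2×(0.85 − 1.152)/0.0592 = -10.203.
With Q = [H⁺]^2 / ([Hg²⁺]·P(H₂)), solving for [H⁺] gives log[H⁺] = -5.053, so pH = 5.05.

pH = 5.05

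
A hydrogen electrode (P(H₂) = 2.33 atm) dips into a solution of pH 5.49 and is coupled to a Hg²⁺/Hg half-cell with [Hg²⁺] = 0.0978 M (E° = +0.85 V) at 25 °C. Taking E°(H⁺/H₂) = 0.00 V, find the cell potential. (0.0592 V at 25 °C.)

1.16 V

The Hg²⁺/Hg couple is the cathode, so E°_cell = 0.85 V; n = 2.
[H⁺] = 10^(−5.49) = 3.2 × 10^-6 M, and Q = [H⁺]^2 / ([Hg²⁺]·P(H₂)) = 4.6 × 10^-11.
E = E° − (0.0592/2) log Q = 0.85 − (0.0592/2)(-10.338) = 1.156 V.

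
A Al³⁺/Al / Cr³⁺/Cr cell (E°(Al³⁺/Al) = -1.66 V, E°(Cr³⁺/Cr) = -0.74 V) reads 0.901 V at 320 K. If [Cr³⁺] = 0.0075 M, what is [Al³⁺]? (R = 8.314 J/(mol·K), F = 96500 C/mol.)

From the Nernst equation, ln Q = nF(E° − E)/RT = 3×96500×(0.92 − 0.901)/(8.314×320) = 2.067, so Q = 7.90.
With Q = [Al³⁺]/[Cr³⁺] and the known concentrations, [Al³⁺] in the numerator gives [Al³⁺] = 0.059 M.

0.059 M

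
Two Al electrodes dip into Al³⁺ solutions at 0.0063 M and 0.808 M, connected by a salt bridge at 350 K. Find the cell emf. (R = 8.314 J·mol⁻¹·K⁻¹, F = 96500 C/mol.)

Both half-cells are Al³⁺/Al, so E°_cell = 0. The concentrated side is the cathode; the cell reaction moves Al³⁺ from high to low concentration with n = 3.
Q = [Al³⁺]_dilute/[Al³⁺]_conc = 0.0063/0.808 = 0.00780.
E = 0 − (RT/nF) ln Q = −((8.314×350)/(3×96500))(-4.854) = 0.0488 V.

0.049 V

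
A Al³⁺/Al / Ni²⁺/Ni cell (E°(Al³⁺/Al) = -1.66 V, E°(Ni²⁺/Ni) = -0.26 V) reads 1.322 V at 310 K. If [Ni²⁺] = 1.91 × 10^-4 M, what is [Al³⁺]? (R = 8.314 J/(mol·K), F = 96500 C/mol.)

From the Nernst equation, ln Q = nF(E° − E)/RT = 6×96500×(1.40 − 1.322)/(8.314×310) = 17.523, so Q = 4.07 × 10^7.
With Q = [Al³⁺]^2/[Ni²⁺]^3 and the known concentrations, [Al³⁺]^2 in the numerator gives [Al³⁺] = 0.017 M.

0.017 M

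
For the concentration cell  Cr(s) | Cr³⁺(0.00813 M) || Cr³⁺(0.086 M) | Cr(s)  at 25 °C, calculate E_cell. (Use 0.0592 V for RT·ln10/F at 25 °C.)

Both half-cells are Cr³⁺/Cr, so E°_cell = 0. The concentrated side is the cathode; the cell reaction moves Cr³⁺ from high to low concentration with n = 3.
Q = [Cr³⁺]_dilute/[Cr³⁺]_conc = 0.00813/0.086 = 0.0945.
E = 0 − (0.0592/3) log Q = −(0.0592/3)(-1.024) = 0.0202 V.

0.020 V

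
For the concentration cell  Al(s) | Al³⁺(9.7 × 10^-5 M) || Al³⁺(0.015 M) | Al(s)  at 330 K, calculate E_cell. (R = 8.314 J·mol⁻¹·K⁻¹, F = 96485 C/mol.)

0.048 V

Both half-cells are Al³⁺/Al, so E°_cell = 0. The concentrated side is the cathode; the cell reaction moves Al³⁺ from high to low concentration with n = 3.
Q = [Al³⁺]_dilute/[Al³⁺]_conc = 9.7 × 10^-5/0.015 = 0.00647.
E = 0 − (RT/nF) ln Q = −((8.314×330)/(3×96485))(-5.041) = 0.0478 V.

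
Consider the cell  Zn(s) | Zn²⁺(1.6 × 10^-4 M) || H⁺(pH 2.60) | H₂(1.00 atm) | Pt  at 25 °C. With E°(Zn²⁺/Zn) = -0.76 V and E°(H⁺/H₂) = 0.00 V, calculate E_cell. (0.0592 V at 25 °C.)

The hydrogen couple is the cathode, so E°_cell = 0.76 V; n = 2.
[H⁺] = 10^(−2.60) = 0.0025 M, and Q = [Zn²⁺]·P(H₂) / [H⁺]^2 = 25.4.
E = E° − (0.0592/2) log Q = 0.76 − (0.0592/2)(1.404) = 0.718 V.

0.72 V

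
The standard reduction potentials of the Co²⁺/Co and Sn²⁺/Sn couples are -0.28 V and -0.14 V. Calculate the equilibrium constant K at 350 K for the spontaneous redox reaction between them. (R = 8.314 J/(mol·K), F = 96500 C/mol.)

1.1 × 10^4

E°_cell = -0.14 − (-0.28) = 0.14 V, with n = 2 electrons transferred.
At equilibrium E = 0, so the Nernst equation gives ln K = nFE°/RT = (2)(96500)(0.14)/((8.314)(350)) = 9.29.
K = e^9.29 = 1.1 × 10^4.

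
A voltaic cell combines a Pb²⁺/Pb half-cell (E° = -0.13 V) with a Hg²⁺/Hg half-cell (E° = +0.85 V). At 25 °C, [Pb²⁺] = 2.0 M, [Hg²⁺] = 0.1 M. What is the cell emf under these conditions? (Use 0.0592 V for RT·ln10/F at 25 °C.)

0.941 V

The Hg²⁺/Hg couple has the higher reduction potential and acts as the cathode, so E°_cell = +0.85 − (-0.13) = 0.98 V.
Balancing electrons gives n = 2; the reaction quotient is Q = [Pb²⁺]/[Hg²⁺] = 20.0.
At 25 °C, E = E° − (0.0592/n) log Q = 0.98 − (0.0592/2)(1.301) = 0.980 − 0.039 = 0.941 V.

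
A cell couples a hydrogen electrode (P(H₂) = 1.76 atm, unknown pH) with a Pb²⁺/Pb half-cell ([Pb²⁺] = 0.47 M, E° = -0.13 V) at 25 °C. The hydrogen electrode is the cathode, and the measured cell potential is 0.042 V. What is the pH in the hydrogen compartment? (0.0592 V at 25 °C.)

E°_cell = 0.13 V and n = 2.
log Q = n(E° − E)/0.0592 = 2×(0.13 − 0.042)/0.0592 = 2.973.
With Q = [Pb²⁺]·P(H₂) / [H⁺]^2, solving for [H⁺] gives log[H⁺] = -1.528, so pH = 1.53.

pH = 1.53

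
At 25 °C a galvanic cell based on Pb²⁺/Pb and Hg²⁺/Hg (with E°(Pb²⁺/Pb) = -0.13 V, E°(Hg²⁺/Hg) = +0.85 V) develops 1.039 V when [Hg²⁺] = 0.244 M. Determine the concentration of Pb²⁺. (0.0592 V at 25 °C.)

0.0025 M

From the Nernst equation, log Q = n(E° − E)/0.0592 = 2(0.98 − 1.039)/0.0592 = -1.993, so Q = 0.0102.
With Q = [Pb²⁺]/[Hg²⁺] and the known concentrations, [Pb²⁺] in the numerator gives [Pb²⁺] = 0.0025 M.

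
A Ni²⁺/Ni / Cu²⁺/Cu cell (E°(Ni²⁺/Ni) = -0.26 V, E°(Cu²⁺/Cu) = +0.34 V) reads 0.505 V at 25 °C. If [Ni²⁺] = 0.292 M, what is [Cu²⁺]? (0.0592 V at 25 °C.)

From the Nernst equation, log Q = n(E° − E)/0.0592 = 2(0.60 − 0.505)/0.0592 = 3.209, so Q = 1620.
With Q = [Ni²⁺]/[Cu²⁺] and the known concentrations, [Cu²⁺] in the denominator gives [Cu²⁺] = 1.8 × 10^-4 M.

1.8 × 10^-4 M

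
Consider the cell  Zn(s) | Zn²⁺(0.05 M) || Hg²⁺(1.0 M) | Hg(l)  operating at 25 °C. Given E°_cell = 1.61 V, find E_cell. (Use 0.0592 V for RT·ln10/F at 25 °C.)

1.65 V

Balancing electrons gives n = 2; the reaction quotient is Q = [Zn²⁺]/[Hg²⁺] = 0.0500.
At 25 °C, E = E° − (0.0592/n) log Q = 1.61 − (0.0592/2)(-1.301) = 1.610 + 0.039 = 1.649 V.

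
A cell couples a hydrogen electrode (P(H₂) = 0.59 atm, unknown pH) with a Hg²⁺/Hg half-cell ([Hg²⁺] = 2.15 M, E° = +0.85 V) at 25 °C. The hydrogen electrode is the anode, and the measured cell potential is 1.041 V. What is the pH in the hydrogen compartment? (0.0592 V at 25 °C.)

E°_cell = 0.85 V and n = 2.
log Q = n(E° − E)/0.0592 = 2×(0.85 − 1.041)/0.0592 = -6.453.
With Q = [H⁺]^2 / ([Hg²⁺]·P(H₂)), solving for [H⁺] gives log[H⁺] = -3.175, so pH = 3.17.

pH = 3.17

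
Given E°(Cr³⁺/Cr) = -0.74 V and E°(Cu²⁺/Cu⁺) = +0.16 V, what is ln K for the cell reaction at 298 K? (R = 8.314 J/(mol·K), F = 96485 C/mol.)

ln K = 105.1

E°_cell = +0.16 − (-0.74) = 0.90 V, with n = 3 electrons transferred.
At equilibrium E = 0, so the Nernst equation gives ln K = nFE°/RT = (3)(96485)(0.90)/((8.314)(298)) = 105.15.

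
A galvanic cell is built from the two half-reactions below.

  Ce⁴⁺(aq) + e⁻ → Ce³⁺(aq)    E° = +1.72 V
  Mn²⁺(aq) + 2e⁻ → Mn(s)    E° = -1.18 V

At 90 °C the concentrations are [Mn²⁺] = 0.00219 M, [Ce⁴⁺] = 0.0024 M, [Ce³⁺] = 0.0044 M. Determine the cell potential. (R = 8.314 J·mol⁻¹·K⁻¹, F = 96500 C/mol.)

The Ce⁴⁺/Ce³⁺ couple has the higher reduction potential and acts as the cathode, so E°_cell = +1.72 − (-1.18) = 2.90 V.
Balancing electrons gives n = 2; the reaction quotient is Q = [Mn²⁺]·[Ce³⁺]^2/[Ce⁴⁺]^2 = 0.00736.
E = E° − (RT/nF) ln Q = 2.90 − (8.314×363)/(2×96500) × (-4.912) = 2.900 + 0.077 = 2.977 V.

2.98 V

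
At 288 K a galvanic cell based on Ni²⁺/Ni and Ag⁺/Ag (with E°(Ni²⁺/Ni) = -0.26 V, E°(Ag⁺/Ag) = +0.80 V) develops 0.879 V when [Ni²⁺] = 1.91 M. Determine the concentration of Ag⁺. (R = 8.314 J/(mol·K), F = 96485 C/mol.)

9.4 × 10^-4 M

From the Nernst equation, ln Q = nF(E° − E)/RT = 2×96485×(1.06 − 0.879)/(8.314×288) = 14.587, so Q = 2.16 × 10^6.
With Q = [Ni²⁺]/[Ag⁺]^2 and the known concentrations, [Ag⁺]^2 in the denominator gives [Ag⁺] = 9.4 × 10^-4 M.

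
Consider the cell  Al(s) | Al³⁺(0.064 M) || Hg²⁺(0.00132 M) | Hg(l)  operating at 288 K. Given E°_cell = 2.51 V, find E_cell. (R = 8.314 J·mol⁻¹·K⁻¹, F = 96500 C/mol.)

2.45 V

Balancing electrons gives n = 6; the reaction quotient is Q = [Al³⁺]^2/[Hg²⁺]^3 = 1.78 × 10^6.
E = E° − (RT/nF) ln Q = 2.51 − (8.314×288)/(6×96500) × (14.393) = 2.510 − 0.060 = 2.450 V.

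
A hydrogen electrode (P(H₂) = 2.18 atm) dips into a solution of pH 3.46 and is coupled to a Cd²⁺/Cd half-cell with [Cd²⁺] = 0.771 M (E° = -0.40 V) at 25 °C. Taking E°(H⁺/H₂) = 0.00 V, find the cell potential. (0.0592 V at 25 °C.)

0.19 V

The hydrogen couple is the cathode, so E°_cell = 0.40 V; n = 2.
[H⁺] = 10^(−3.46) = 3.5 × 10^-4 M, and Q = [Cd²⁺]·P(H₂) / [H⁺]^2 = 1.4 × 10^7.
E = E° − (0.0592/2) log Q = 0.40 − (0.0592/2)(7.146) = 0.188 V.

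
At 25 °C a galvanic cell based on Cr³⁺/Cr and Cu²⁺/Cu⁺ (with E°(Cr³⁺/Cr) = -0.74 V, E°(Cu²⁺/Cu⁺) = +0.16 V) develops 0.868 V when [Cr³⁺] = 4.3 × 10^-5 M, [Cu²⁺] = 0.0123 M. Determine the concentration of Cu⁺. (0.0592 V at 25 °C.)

From the Nernst equation, log Q = n(E° − E)/0.0592 = 3(0.90 − 0.868)/0.0592 = 1.622, so Q = 41.8.
With Q = [Cr³⁺]·[Cu⁺]^3/[Cu²⁺]^3 and the known concentrations, [Cu⁺]^3 in the numerator gives [Cu⁺] = 1.2 M.

1.2 M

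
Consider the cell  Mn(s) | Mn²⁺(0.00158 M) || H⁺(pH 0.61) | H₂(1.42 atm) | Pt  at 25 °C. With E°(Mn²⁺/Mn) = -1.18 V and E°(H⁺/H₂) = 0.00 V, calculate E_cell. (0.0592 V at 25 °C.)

1.22 V

The hydrogen couple is the cathode, so E°_cell = 1.18 V; n = 2.
[H⁺] = 10^(−0.61) = 0.25 M, and Q = [Mn²⁺]·P(H₂) / [H⁺]^2 = 0.0372.
E = E° − (0.0592/2) log Q = 1.18 − (0.0592/2)(-1.429) = 1.222 V.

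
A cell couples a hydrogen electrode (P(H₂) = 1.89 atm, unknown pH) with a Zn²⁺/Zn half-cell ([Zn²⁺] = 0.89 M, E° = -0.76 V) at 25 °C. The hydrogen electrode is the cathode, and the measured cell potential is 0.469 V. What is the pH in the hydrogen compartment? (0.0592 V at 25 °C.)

E°_cell = 0.76 V and n = 2.
log Q = n(E° − E)/0.0592 = 2×(0.76 − 0.469)/0.0592 = 9.831.
With Q = [Zn²⁺]·P(H₂) / [H⁺]^2, solving for [H⁺] gives log[H⁺] = -4.803, so pH = 4.80.

pH = 4.80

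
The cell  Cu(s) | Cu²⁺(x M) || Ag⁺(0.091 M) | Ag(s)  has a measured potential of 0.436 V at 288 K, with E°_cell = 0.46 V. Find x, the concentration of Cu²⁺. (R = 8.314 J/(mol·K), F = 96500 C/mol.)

From the Nernst equation, ln Q = nF(E° − E)/RT = 2×96500×(0.46 − 0.436)/(8.314×288) = 1.934, so Q = 6.92.
With Q = [Cu²⁺]/[Ag⁺]^2 and the known concentrations, [Cu²⁺] in the numerator gives [Cu²⁺] = 0.057 M.

0.057 M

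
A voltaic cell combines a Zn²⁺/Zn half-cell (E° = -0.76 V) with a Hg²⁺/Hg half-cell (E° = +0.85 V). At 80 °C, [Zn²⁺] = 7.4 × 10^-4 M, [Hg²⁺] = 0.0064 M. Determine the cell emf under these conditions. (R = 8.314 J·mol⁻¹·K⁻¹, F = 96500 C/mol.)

The Hg²⁺/Hg couple has the higher reduction potential and acts as the cathode, so E°_cell = +0.85 − (-0.76) = 1.61 V.
Balancing electrons gives n = 2; the reaction quotient is Q = [Zn²⁺]/[Hg²⁺] = 0.116.
E = E° − (RT/nF) ln Q = 1.61 − (8.314×353)/(2×96500) × (-2.157) = 1.610 + 0.033 = 1.643 V.

1.64 V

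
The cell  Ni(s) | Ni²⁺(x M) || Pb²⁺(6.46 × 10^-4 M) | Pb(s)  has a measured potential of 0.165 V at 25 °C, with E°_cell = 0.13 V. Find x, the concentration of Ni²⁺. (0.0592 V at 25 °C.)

From the Nernst equation, log Q = n(E° − E)/0.0592 = 2(0.13 − 0.165)/0.0592 = -1.182, so Q = 0.0657.
With Q = [Ni²⁺]/[Pb²⁺] and the known concentrations, [Ni²⁺] in the numerator gives [Ni²⁺] = 4.2 × 10^-5 M.

4.2 × 10^-5 M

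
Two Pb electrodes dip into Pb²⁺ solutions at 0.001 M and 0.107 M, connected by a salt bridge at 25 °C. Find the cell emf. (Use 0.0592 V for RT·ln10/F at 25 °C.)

Both half-cells are Pb²⁺/Pb, so E°_cell = 0. The concentrated side is the cathode; the cell reaction moves Pb²⁺ from high to low concentration with n = 2.
Q = [Pb²⁺]_dilute/[Pb²⁺]_conc = 0.001/0.107 = 0.00935.
E = 0 − (0.0592/2) log Q = −(0.0592/2)(-2.029) = 0.0601 V.

0.060 V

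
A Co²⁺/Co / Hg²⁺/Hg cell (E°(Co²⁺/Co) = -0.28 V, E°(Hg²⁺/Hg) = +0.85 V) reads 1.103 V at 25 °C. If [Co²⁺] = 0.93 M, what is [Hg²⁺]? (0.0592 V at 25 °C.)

From the Nernst equation, log Q = n(E° − E)/0.0592 = 2(1.13 − 1.103)/0.0592 = 0.912, so Q = 8.17.
With Q = [Co²⁺]/[Hg²⁺] and the known concentrations, [Hg²⁺] in the denominator gives [Hg²⁺] = 0.11 M.

0.11 M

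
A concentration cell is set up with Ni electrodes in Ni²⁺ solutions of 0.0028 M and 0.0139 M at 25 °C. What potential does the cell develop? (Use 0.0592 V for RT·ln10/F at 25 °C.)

0.021 V

Both half-cells are Ni²⁺/Ni, so E°_cell = 0. The concentrated side is the cathode; the cell reaction moves Ni²⁺ from high to low concentration with n = 2.
Q = [Ni²⁺]_dilute/[Ni²⁺]_conc = 0.0028/0.0139 = 0.201.
E = 0 − (0.0592/2) log Q = −(0.0592/2)(-0.696) = 0.0206 V.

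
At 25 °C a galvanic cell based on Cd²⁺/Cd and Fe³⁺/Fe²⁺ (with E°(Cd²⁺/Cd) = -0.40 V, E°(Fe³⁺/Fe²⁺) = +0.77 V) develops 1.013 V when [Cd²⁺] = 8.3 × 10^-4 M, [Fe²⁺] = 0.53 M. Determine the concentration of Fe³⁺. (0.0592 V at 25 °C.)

From the Nernst equation, log Q = n(E° − E)/0.0592 = 2(1.17 − 1.013)/0.0592 = 5.304, so Q = 2.01 × 10^5.
With Q = [Cd²⁺]·[Fe²⁺]^2/[Fe³⁺]^2 and the known concentrations, [Fe³⁺]^2 in the denominator gives [Fe³⁺] = 3.4 × 10^-5 M.

3.4 × 10^-5 M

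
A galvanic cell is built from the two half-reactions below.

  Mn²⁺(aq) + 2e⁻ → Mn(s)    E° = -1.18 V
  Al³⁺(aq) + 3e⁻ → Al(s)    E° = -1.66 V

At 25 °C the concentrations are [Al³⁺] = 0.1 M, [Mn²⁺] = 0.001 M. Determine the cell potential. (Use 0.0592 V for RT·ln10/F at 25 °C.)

The Mn²⁺/Mn couple has the higher reduction potential and acts as the cathode, so E°_cell = -1.18 − (-1.66) = 0.48 V.
Balancing electrons gives n = 6; the reaction quotient is Q = [Al³⁺]^2/[Mn²⁺]^3 = 1 × 10^7.
At 25 °C, E = E° − (0.0592/n) log Q = 0.48 − (0.0592/6)(7.000) = 0.480 − 0.069 = 0.411 V.

0.411 V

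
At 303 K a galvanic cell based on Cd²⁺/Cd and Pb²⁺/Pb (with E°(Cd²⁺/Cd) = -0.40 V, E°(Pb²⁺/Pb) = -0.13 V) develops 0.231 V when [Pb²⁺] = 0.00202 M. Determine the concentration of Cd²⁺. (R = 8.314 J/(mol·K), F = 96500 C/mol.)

0.04 M

From the Nernst equation, ln Q = nF(E° − E)/RT = 2×96500×(0.27 − 0.231)/(8.314×303) = 2.988, so Q = 19.8.
With Q = [Cd²⁺]/[Pb²⁺] and the known concentrations, [Cd²⁺] in the numerator gives [Cd²⁺] = 0.04 M.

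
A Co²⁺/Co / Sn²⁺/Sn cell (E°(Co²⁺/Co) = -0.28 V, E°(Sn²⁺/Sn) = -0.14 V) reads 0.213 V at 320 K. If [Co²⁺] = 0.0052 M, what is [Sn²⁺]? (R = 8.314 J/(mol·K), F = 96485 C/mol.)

From the Nernst equation, ln Q = nF(E° − E)/RT = 2×96485×(0.14 − 0.213)/(8.314×320) = -5.295, so Q = 0.00502.
With Q = [Co²⁺]/[Sn²⁺] and the known concentrations, [Sn²⁺] in the denominator gives [Sn²⁺] = 1.0 M.

1.0 M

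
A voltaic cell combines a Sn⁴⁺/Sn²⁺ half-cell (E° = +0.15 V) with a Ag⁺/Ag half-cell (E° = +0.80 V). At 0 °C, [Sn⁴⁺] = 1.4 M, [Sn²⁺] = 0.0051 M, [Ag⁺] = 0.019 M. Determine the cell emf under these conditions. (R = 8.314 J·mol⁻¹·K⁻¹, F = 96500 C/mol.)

0.491 V

The Ag⁺/Ag couple has the higher reduction potential and acts as the cathode, so E°_cell = +0.80 − (+0.15) = 0.65 V.
Balancing electrons gives n = 2; the reaction quotient is Q = [Sn⁴⁺]/([Sn²⁺]·[Ag⁺]^2) = 7.6 × 10^5.
E = E° − (RT/nF) ln Q = 0.65 − (8.314×273)/(2×96500) × (13.542) = 0.650 − 0.159 = 0.491 V.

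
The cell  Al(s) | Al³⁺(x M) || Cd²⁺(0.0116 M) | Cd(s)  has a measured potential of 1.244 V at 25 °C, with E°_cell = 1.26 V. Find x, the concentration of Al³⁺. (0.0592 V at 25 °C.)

From the Nernst equation, log Q = n(E° − E)/0.0592 = 6(1.26 − 1.244)/0.0592 = 1.622, so Q = 41.8.
With Q = [Al³⁺]^2/[Cd²⁺]^3 and the known concentrations, [Al³⁺]^2 in the numerator gives [Al³⁺] = 0.0081 M.

0.0081 M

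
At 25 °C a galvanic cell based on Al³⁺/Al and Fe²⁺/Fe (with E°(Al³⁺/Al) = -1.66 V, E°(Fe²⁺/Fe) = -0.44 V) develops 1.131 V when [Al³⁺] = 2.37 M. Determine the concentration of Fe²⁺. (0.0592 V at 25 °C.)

0.0018 M

From the Nernst equation, log Q = n(E° − E)/0.0592 = 6(1.22 − 1.131)/0.0592 = 9.020, so Q = 1.05 × 10^9.
With Q = [Al³⁺]^2/[Fe²⁺]^3 and the known concentrations, [Fe²⁺]^3 in the denominator gives [Fe²⁺] = 0.0018 M.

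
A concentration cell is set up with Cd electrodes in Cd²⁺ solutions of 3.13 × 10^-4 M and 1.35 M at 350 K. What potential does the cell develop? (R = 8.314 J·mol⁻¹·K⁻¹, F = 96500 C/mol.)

0.13 V

Both half-cells are Cd²⁺/Cd, so E°_cell = 0. The concentrated side is the cathode; the cell reaction moves Cd²⁺ from high to low concentration with n = 2.
Q = [Cd²⁺]_dilute/[Cd²⁺]_conc = 3.13 × 10^-4/1.35 = 2.32 × 10^-4.
E = 0 − (RT/nF) ln Q = −((8.314×350)/(2×96500))(-8.369) = 0.1262 V.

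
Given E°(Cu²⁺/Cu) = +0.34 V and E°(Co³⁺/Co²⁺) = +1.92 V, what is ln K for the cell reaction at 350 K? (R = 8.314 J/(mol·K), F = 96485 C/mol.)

ln K = 104.8

E°_cell = +1.92 − (+0.34) = 1.58 V, with n = 2 electrons transferred.
At equilibrium E = 0, so the Nernst equation gives ln K = nFE°/RT = (2)(96485)(1.58)/((8.314)(350)) = 104.78.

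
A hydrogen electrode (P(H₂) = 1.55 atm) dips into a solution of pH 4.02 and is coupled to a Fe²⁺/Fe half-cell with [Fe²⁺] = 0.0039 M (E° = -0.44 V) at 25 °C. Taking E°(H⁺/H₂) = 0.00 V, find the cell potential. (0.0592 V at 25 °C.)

0.27 V

The hydrogen couple is the cathode, so E°_cell = 0.44 V; n = 2.
[H⁺] = 10^(−4.02) = 9.5 × 10^-5 M, and Q = [Fe²⁺]·P(H₂) / [H⁺]^2 = 6.63 × 10^5.
E = E° − (0.0592/2) log Q = 0.44 − (0.0592/2)(5.821) = 0.268 V.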